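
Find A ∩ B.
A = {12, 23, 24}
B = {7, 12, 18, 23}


A ∩ B = elements in both A and B
A = {12, 23, 24}
B = {7, 12, 18, 23}
A ∩ B = {12, 23}

A ∩ B = {12, 23}


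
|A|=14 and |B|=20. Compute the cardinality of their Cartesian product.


|A × B| = |A| × |B|
= 14 × 20
= 280

|A × B| = 280


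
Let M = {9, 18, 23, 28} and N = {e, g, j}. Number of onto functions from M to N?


n = |M| = 4, k = |N| = 3. Surjections via inclusion-exclusion:
S(n,k) = Σ(-1)^i × C(k,i) × (k-i)^n, i=0 to k
i=0: (-1)^0×C(3,0)×3^4 = 81
i=1: (-1)^1×C(3,1)×2^4 = -48
i=2: (-1)^2×C(3,2)×1^4 = 3
i=3: (-1)^3×C(3,3)×0^4 = 0
Total = 36

Number of surjections = 36


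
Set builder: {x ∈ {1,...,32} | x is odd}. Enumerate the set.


Checking each candidate:
Condition: odd numbers in {1,...,32}
Result = {1, 3, 5, 7, 9, 11, 13, 15, 17, 19, 21, 23, 25, 27, 29, 31}

{1, 3, 5, 7, 9, 11, 13, 15, 17, 19, 21, 23, 25, 27, 29, 31}


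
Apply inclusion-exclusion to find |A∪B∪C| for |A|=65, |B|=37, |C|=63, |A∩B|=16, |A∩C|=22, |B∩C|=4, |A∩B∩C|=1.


|A∪B∪C| = |A|+|B|+|C| - |A∩B|-|A∩C|-|B∩C| + |A∩B∩C|
= 65+37+63 - 16-22-4 + 1
= 165 - 42 + 1
= 124

|A ∪ B ∪ C| = 124


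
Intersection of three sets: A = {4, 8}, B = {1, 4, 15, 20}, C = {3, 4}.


A ∩ B = {4}
(A ∩ B) ∩ C = {4}

A ∩ B ∩ C = {4}


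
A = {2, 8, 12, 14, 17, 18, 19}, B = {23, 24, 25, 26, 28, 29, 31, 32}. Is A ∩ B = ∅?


Disjoint means A ∩ B = ∅.
A ∩ B = ∅
A ∩ B = ∅, so A and B are disjoint.

Yes, A and B are disjoint


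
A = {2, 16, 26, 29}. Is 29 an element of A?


A = {2, 16, 26, 29}
Checking if 29 is in A
29 is in A → True

29 ∈ A


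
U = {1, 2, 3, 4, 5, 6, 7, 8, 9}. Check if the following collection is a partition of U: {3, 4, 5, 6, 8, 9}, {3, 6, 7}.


A partition requires: (1) non-empty parts, (2) pairwise disjoint, (3) union = U
Parts: {3, 4, 5, 6, 8, 9}, {3, 6, 7}
Union of parts: {3, 4, 5, 6, 7, 8, 9}
U = {1, 2, 3, 4, 5, 6, 7, 8, 9}
All non-empty? True
Pairwise disjoint? False
Covers U? False

No, not a valid partition


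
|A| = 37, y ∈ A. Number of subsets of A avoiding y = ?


Subsets of A avoiding y are subsets of A \ {y}, which has 36 elements.
Count = 2^(n-1) = 2^36
= 68719476736

Number of subsets avoiding y = 68719476736


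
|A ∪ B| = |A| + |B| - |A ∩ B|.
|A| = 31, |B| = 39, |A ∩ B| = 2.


|A ∪ B| = |A| + |B| - |A ∩ B|
= 31 + 39 - 2
= 68

|A ∪ B| = 68


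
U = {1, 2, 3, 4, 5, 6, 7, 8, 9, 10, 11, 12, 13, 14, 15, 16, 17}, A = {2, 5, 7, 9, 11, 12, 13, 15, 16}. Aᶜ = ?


Aᶜ = U \ A = elements in U but not in A
U = {1, 2, 3, 4, 5, 6, 7, 8, 9, 10, 11, 12, 13, 14, 15, 16, 17}
A = {2, 5, 7, 9, 11, 12, 13, 15, 16}
Aᶜ = {1, 3, 4, 6, 8, 10, 14, 17}

Aᶜ = {1, 3, 4, 6, 8, 10, 14, 17}


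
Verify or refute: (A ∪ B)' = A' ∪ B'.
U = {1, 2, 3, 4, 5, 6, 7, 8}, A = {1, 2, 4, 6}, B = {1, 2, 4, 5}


LHS: A ∪ B = {1, 2, 4, 5, 6}
(A ∪ B)' = U \ (A ∪ B) = {3, 7, 8}
A' = {3, 5, 7, 8}, B' = {3, 6, 7, 8}
Claimed RHS: A' ∪ B' = {3, 5, 6, 7, 8}
Identity is INVALID: LHS = {3, 7, 8} but the RHS claimed here equals {3, 5, 6, 7, 8}. The correct form is (A ∪ B)' = A' ∩ B'.

Identity is invalid: (A ∪ B)' = {3, 7, 8} but A' ∪ B' = {3, 5, 6, 7, 8}. The correct De Morgan law is (A ∪ B)' = A' ∩ B'.


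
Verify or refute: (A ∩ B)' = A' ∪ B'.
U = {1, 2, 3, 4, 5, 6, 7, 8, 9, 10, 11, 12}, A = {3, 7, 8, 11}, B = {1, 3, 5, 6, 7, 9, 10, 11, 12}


LHS: A ∩ B = {3, 7, 11}
(A ∩ B)' = U \ (A ∩ B) = {1, 2, 4, 5, 6, 8, 9, 10, 12}
A' = {1, 2, 4, 5, 6, 9, 10, 12}, B' = {2, 4, 8}
Claimed RHS: A' ∪ B' = {1, 2, 4, 5, 6, 8, 9, 10, 12}
Identity is VALID: LHS = RHS = {1, 2, 4, 5, 6, 8, 9, 10, 12} ✓

Identity is valid. (A ∩ B)' = A' ∪ B' = {1, 2, 4, 5, 6, 8, 9, 10, 12}


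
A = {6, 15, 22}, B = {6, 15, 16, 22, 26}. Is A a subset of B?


A ⊆ B means every element of A is in B.
All elements of A are in B.
So A ⊆ B.

Yes, A ⊆ B


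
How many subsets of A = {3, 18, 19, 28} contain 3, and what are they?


A subset of A contains 3 iff the remaining 3 elements form any subset of A \ {3}.
Count: 2^(n-1) = 2^3 = 8
Subsets containing 3: {3}, {3, 18}, {3, 19}, {3, 28}, {3, 18, 19}, {3, 18, 28}, {3, 19, 28}, {3, 18, 19, 28}

Subsets containing 3 (8 total): {3}, {3, 18}, {3, 19}, {3, 28}, {3, 18, 19}, {3, 18, 28}, {3, 19, 28}, {3, 18, 19, 28}


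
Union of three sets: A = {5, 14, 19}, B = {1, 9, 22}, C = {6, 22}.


A ∪ B = {1, 5, 9, 14, 19, 22}
(A ∪ B) ∪ C = {1, 5, 6, 9, 14, 19, 22}

A ∪ B ∪ C = {1, 5, 6, 9, 14, 19, 22}


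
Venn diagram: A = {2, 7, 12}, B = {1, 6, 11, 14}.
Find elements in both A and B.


A = {2, 7, 12}
B = {1, 6, 11, 14}
Region: in both A and B
Elements: ∅

Elements in both A and B: ∅


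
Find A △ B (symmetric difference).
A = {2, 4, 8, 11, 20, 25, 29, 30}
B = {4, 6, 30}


A △ B = (A \ B) ∪ (B \ A) = elements in exactly one of A or B
A \ B = {2, 8, 11, 20, 25, 29}
B \ A = {6}
A △ B = {2, 6, 8, 11, 20, 25, 29}

A △ B = {2, 6, 8, 11, 20, 25, 29}


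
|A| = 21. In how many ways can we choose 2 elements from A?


C(n,k) = n! / (k!(n-k)!)
C(21,2) = 21! / (2!19!)
= 210

C(21,2) = 210


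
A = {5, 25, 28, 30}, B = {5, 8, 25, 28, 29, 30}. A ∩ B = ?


A ∩ B = elements in both A and B
A = {5, 25, 28, 30}
B = {5, 8, 25, 28, 29, 30}
A ∩ B = {5, 25, 28, 30}

A ∩ B = {5, 25, 28, 30}


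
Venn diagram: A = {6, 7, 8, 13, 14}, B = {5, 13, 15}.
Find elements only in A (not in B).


A = {6, 7, 8, 13, 14}
B = {5, 13, 15}
Region: only in A (not in B)
Elements: {6, 7, 8, 14}

Elements only in A (not in B): {6, 7, 8, 14}


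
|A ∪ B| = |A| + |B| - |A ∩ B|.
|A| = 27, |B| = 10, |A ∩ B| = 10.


|A ∪ B| = |A| + |B| - |A ∩ B|
= 27 + 10 - 10
= 27

|A ∪ B| = 27


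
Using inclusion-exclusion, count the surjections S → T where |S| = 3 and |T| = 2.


n = |S| = 3, k = |T| = 2. Surjections via inclusion-exclusion:
S(n,k) = Σ(-1)^i × C(k,i) × (k-i)^n, i=0 to k
i=0: (-1)^0×C(2,0)×2^3 = 8
i=1: (-1)^1×C(2,1)×1^3 = -2
i=2: (-1)^2×C(2,2)×0^3 = 0
Total = 6

Number of surjections = 6


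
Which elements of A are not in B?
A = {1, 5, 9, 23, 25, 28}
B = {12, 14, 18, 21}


A \ B = elements in A but not in B
A = {1, 5, 9, 23, 25, 28}
B = {12, 14, 18, 21}
Remove from A any elements in B
A \ B = {1, 5, 9, 23, 25, 28}

A \ B = {1, 5, 9, 23, 25, 28}


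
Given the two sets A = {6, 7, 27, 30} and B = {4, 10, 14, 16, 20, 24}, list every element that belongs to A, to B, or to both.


A ∪ B = all elements in A or B (or both)
A = {6, 7, 27, 30}
B = {4, 10, 14, 16, 20, 24}
A ∪ B = {4, 6, 7, 10, 14, 16, 20, 24, 27, 30}

A ∪ B = {4, 6, 7, 10, 14, 16, 20, 24, 27, 30}


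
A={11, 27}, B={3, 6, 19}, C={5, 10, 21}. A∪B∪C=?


A ∪ B = {3, 6, 11, 19, 27}
(A ∪ B) ∪ C = {3, 5, 6, 10, 11, 19, 21, 27}

A ∪ B ∪ C = {3, 5, 6, 10, 11, 19, 21, 27}


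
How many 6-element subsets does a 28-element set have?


C(n,k) = n! / (k!(n-k)!)
C(28,6) = 28! / (6!22!)
= 376740

C(28,6) = 376740


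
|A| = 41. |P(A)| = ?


Number of subsets = 2^n
= 2^41
= 2199023255552

|P(A)| = 2199023255552


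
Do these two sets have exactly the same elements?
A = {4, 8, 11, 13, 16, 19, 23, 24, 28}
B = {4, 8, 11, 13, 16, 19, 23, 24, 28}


Two sets are equal iff they have exactly the same elements.
A = {4, 8, 11, 13, 16, 19, 23, 24, 28}
B = {4, 8, 11, 13, 16, 19, 23, 24, 28}
Same elements → A = B

Yes, A = B


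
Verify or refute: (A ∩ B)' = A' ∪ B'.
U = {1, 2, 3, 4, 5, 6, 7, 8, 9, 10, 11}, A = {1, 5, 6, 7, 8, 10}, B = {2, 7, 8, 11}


LHS: A ∩ B = {7, 8}
(A ∩ B)' = U \ (A ∩ B) = {1, 2, 3, 4, 5, 6, 9, 10, 11}
A' = {2, 3, 4, 9, 11}, B' = {1, 3, 4, 5, 6, 9, 10}
Claimed RHS: A' ∪ B' = {1, 2, 3, 4, 5, 6, 9, 10, 11}
Identity is VALID: LHS = RHS = {1, 2, 3, 4, 5, 6, 9, 10, 11} ✓

Identity is valid. (A ∩ B)' = A' ∪ B' = {1, 2, 3, 4, 5, 6, 9, 10, 11}


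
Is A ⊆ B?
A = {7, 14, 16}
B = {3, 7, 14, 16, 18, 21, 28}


A ⊆ B means every element of A is in B.
All elements of A are in B.
So A ⊆ B.

Yes, A ⊆ B


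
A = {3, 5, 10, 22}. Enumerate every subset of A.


|A| = 4, so |P(A)| = 2^4 = 16
Enumerate subsets by cardinality (0 to 4):
∅, {3}, {5}, {10}, {22}, {3, 5}, {3, 10}, {3, 22}, {5, 10}, {5, 22}, {10, 22}, {3, 5, 10}, {3, 5, 22}, {3, 10, 22}, {5, 10, 22}, {3, 5, 10, 22}

P(A) has 16 subsets: ∅, {3}, {5}, {10}, {22}, {3, 5}, {3, 10}, {3, 22}, {5, 10}, {5, 22}, {10, 22}, {3, 5, 10}, {3, 5, 22}, {3, 10, 22}, {5, 10, 22}, {3, 5, 10, 22}


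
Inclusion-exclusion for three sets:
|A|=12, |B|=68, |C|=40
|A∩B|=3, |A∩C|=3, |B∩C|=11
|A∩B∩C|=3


|A∪B∪C| = |A|+|B|+|C| - |A∩B|-|A∩C|-|B∩C| + |A∩B∩C|
= 12+68+40 - 3-3-11 + 3
= 120 - 17 + 3
= 106

|A ∪ B ∪ C| = 106


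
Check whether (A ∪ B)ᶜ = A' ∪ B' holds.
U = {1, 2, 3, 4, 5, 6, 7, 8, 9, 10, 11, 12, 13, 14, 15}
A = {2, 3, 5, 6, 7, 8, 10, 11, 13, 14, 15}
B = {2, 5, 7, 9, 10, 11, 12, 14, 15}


LHS: A ∪ B = {2, 3, 5, 6, 7, 8, 9, 10, 11, 12, 13, 14, 15}
(A ∪ B)' = U \ (A ∪ B) = {1, 4}
A' = {1, 4, 9, 12}, B' = {1, 3, 4, 6, 8, 13}
Claimed RHS: A' ∪ B' = {1, 3, 4, 6, 8, 9, 12, 13}
Identity is INVALID: LHS = {1, 4} but the RHS claimed here equals {1, 3, 4, 6, 8, 9, 12, 13}. The correct form is (A ∪ B)' = A' ∩ B'.

Identity is invalid: (A ∪ B)' = {1, 4} but A' ∪ B' = {1, 3, 4, 6, 8, 9, 12, 13}. The correct De Morgan law is (A ∪ B)' = A' ∩ B'.


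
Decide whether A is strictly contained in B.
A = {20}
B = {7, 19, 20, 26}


A ⊂ B requires: A ⊆ B AND A ≠ B.
A ⊆ B? Yes
A = B? No
A ⊂ B: Yes (A is a proper subset of B)

Yes, A ⊂ B


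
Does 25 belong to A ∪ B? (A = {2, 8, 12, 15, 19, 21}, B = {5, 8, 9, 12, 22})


A = {2, 8, 12, 15, 19, 21}, B = {5, 8, 9, 12, 22}
A ∪ B = all elements in A or B
A ∪ B = {2, 5, 8, 9, 12, 15, 19, 21, 22}
Checking if 25 ∈ A ∪ B
25 is not in A ∪ B → False

25 ∉ A ∪ B


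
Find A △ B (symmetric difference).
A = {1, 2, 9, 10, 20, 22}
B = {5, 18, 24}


A △ B = (A \ B) ∪ (B \ A) = elements in exactly one of A or B
A \ B = {1, 2, 9, 10, 20, 22}
B \ A = {5, 18, 24}
A △ B = {1, 2, 5, 9, 10, 18, 20, 22, 24}

A △ B = {1, 2, 5, 9, 10, 18, 20, 22, 24}


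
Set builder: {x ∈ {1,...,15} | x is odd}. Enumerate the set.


Checking each candidate:
Condition: odd numbers in {1,...,15}
Result = {1, 3, 5, 7, 9, 11, 13, 15}

{1, 3, 5, 7, 9, 11, 13, 15}


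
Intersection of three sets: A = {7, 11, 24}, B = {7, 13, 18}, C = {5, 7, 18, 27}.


A ∩ B = {7}
(A ∩ B) ∩ C = {7}

A ∩ B ∩ C = {7}


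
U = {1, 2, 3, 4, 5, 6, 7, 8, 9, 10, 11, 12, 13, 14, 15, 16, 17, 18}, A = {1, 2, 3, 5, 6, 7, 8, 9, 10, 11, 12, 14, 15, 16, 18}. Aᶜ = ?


Aᶜ = U \ A = elements in U but not in A
U = {1, 2, 3, 4, 5, 6, 7, 8, 9, 10, 11, 12, 13, 14, 15, 16, 17, 18}
A = {1, 2, 3, 5, 6, 7, 8, 9, 10, 11, 12, 14, 15, 16, 18}
Aᶜ = {4, 13, 17}

Aᶜ = {4, 13, 17}


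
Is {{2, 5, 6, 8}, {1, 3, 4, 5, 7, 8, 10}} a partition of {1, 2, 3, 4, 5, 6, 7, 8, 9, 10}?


A partition requires: (1) non-empty parts, (2) pairwise disjoint, (3) union = U
Parts: {2, 5, 6, 8}, {1, 3, 4, 5, 7, 8, 10}
Union of parts: {1, 2, 3, 4, 5, 6, 7, 8, 10}
U = {1, 2, 3, 4, 5, 6, 7, 8, 9, 10}
All non-empty? True
Pairwise disjoint? False
Covers U? False

No, not a valid partition


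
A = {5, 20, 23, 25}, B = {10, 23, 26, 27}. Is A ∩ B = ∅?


Disjoint means A ∩ B = ∅.
A ∩ B = {23}
A ∩ B ≠ ∅, so A and B are NOT disjoint.

No, A and B are not disjoint (A ∩ B = {23})


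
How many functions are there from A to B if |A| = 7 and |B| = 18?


Each of |A| = 7 inputs maps to any of |B| = 18 outputs.
# functions = |B|^|A| = 18^7
= 612220032

Number of functions = 612220032


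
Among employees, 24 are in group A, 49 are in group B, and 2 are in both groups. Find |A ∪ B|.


|A ∪ B| = |A| + |B| - |A ∩ B|
= 24 + 49 - 2
= 71

|A ∪ B| = 71


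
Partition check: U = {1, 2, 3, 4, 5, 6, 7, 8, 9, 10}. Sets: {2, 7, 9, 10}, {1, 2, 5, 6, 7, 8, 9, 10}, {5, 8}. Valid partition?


A partition requires: (1) non-empty parts, (2) pairwise disjoint, (3) union = U
Parts: {2, 7, 9, 10}, {1, 2, 5, 6, 7, 8, 9, 10}, {5, 8}
Union of parts: {1, 2, 5, 6, 7, 8, 9, 10}
U = {1, 2, 3, 4, 5, 6, 7, 8, 9, 10}
All non-empty? True
Pairwise disjoint? False
Covers U? False

No, not a valid partition


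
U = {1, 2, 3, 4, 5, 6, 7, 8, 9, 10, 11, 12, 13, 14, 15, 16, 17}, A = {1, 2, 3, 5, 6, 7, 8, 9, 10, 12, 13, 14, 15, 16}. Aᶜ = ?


Aᶜ = U \ A = elements in U but not in A
U = {1, 2, 3, 4, 5, 6, 7, 8, 9, 10, 11, 12, 13, 14, 15, 16, 17}
A = {1, 2, 3, 5, 6, 7, 8, 9, 10, 12, 13, 14, 15, 16}
Aᶜ = {4, 11, 17}

Aᶜ = {4, 11, 17}


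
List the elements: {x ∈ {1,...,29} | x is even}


Checking each candidate:
Condition: even numbers in {1,...,29}
Result = {2, 4, 6, 8, 10, 12, 14, 16, 18, 20, 22, 24, 26, 28}

{2, 4, 6, 8, 10, 12, 14, 16, 18, 20, 22, 24, 26, 28}


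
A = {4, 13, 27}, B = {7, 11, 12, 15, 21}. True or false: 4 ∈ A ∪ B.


A = {4, 13, 27}, B = {7, 11, 12, 15, 21}
A ∪ B = all elements in A or B
A ∪ B = {4, 7, 11, 12, 13, 15, 21, 27}
Checking if 4 ∈ A ∪ B
4 is in A ∪ B → True

4 ∈ A ∪ B


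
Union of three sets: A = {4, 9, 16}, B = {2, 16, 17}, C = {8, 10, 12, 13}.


A ∪ B = {2, 4, 9, 16, 17}
(A ∪ B) ∪ C = {2, 4, 8, 9, 10, 12, 13, 16, 17}

A ∪ B ∪ C = {2, 4, 8, 9, 10, 12, 13, 16, 17}


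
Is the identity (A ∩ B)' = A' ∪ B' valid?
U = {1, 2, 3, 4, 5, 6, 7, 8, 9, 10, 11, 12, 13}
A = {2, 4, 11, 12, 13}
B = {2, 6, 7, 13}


LHS: A ∩ B = {2, 13}
(A ∩ B)' = U \ (A ∩ B) = {1, 3, 4, 5, 6, 7, 8, 9, 10, 11, 12}
A' = {1, 3, 5, 6, 7, 8, 9, 10}, B' = {1, 3, 4, 5, 8, 9, 10, 11, 12}
Claimed RHS: A' ∪ B' = {1, 3, 4, 5, 6, 7, 8, 9, 10, 11, 12}
Identity is VALID: LHS = RHS = {1, 3, 4, 5, 6, 7, 8, 9, 10, 11, 12} ✓

Identity is valid. (A ∩ B)' = A' ∪ B' = {1, 3, 4, 5, 6, 7, 8, 9, 10, 11, 12}


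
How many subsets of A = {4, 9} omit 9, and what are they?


A subset of A that omits 9 is a subset of A \ {9}, so there are 2^(n-1) = 2^1 = 2 of them.
Subsets excluding 9: ∅, {4}

Subsets excluding 9 (2 total): ∅, {4}


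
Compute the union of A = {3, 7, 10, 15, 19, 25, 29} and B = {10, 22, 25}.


A ∪ B = all elements in A or B (or both)
A = {3, 7, 10, 15, 19, 25, 29}
B = {10, 22, 25}
A ∪ B = {3, 7, 10, 15, 19, 22, 25, 29}

A ∪ B = {3, 7, 10, 15, 19, 22, 25, 29}


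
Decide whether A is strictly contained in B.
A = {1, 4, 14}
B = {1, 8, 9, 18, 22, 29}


A ⊂ B requires: A ⊆ B AND A ≠ B.
A ⊆ B? No
A ⊄ B, so A is not a proper subset.

No, A is not a proper subset of B


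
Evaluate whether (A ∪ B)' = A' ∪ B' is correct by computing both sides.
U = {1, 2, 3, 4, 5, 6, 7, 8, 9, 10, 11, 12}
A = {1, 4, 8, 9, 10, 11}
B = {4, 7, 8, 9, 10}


LHS: A ∪ B = {1, 4, 7, 8, 9, 10, 11}
(A ∪ B)' = U \ (A ∪ B) = {2, 3, 5, 6, 12}
A' = {2, 3, 5, 6, 7, 12}, B' = {1, 2, 3, 5, 6, 11, 12}
Claimed RHS: A' ∪ B' = {1, 2, 3, 5, 6, 7, 11, 12}
Identity is INVALID: LHS = {2, 3, 5, 6, 12} but the RHS claimed here equals {1, 2, 3, 5, 6, 7, 11, 12}. The correct form is (A ∪ B)' = A' ∩ B'.

Identity is invalid: (A ∪ B)' = {2, 3, 5, 6, 12} but A' ∪ B' = {1, 2, 3, 5, 6, 7, 11, 12}. The correct De Morgan law is (A ∪ B)' = A' ∩ B'.


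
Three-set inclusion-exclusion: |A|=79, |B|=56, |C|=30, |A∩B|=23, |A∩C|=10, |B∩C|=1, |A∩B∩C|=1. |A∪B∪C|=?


|A∪B∪C| = |A|+|B|+|C| - |A∩B|-|A∩C|-|B∩C| + |A∩B∩C|
= 79+56+30 - 23-10-1 + 1
= 165 - 34 + 1
= 132

|A ∪ B ∪ C| = 132


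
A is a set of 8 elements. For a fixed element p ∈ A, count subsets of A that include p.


Subsets of A containing p correspond to subsets of A \ {p}, which has 7 elements.
Count = 2^(n-1) = 2^7
= 128

Number of subsets containing p = 128


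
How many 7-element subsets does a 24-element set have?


C(n,k) = n! / (k!(n-k)!)
C(24,7) = 24! / (7!17!)
= 346104

C(24,7) = 346104


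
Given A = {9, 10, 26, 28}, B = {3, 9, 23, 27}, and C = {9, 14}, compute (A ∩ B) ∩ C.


A ∩ B = {9}
(A ∩ B) ∩ C = {9}

A ∩ B ∩ C = {9}


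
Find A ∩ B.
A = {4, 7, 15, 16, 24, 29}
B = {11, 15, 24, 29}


A ∩ B = elements in both A and B
A = {4, 7, 15, 16, 24, 29}
B = {11, 15, 24, 29}
A ∩ B = {15, 24, 29}

A ∩ B = {15, 24, 29}


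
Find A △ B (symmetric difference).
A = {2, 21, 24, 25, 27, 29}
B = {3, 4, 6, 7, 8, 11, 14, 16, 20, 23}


A △ B = (A \ B) ∪ (B \ A) = elements in exactly one of A or B
A \ B = {2, 21, 24, 25, 27, 29}
B \ A = {3, 4, 6, 7, 8, 11, 14, 16, 20, 23}
A △ B = {2, 3, 4, 6, 7, 8, 11, 14, 16, 20, 21, 23, 24, 25, 27, 29}

A △ B = {2, 3, 4, 6, 7, 8, 11, 14, 16, 20, 21, 23, 24, 25, 27, 29}


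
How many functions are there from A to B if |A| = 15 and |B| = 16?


Each of |A| = 15 inputs maps to any of |B| = 16 outputs.
# functions = |B|^|A| = 16^15
= 1152921504606846976

Number of functions = 1152921504606846976


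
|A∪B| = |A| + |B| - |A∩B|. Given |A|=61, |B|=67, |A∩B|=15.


|A ∪ B| = |A| + |B| - |A ∩ B|
= 61 + 67 - 15
= 113

|A ∪ B| = 113


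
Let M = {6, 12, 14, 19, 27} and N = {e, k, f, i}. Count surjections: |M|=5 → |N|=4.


n = |M| = 5, k = |N| = 4. Surjections via inclusion-exclusion:
S(n,k) = Σ(-1)^i × C(k,i) × (k-i)^n, i=0 to k
i=0: (-1)^0×C(4,0)×4^5 = 1024
i=1: (-1)^1×C(4,1)×3^5 = -972
i=2: (-1)^2×C(4,2)×2^5 = 192
i=3: (-1)^3×C(4,3)×1^5 = -4
i=4: (-1)^4×C(4,4)×0^5 = 0
Total = 240

Number of surjections = 240


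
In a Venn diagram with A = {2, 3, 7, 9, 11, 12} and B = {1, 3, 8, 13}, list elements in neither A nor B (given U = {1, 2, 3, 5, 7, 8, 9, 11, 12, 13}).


A = {2, 3, 7, 9, 11, 12}
B = {1, 3, 8, 13}
Region: in neither A nor B (given U = {1, 2, 3, 5, 7, 8, 9, 11, 12, 13})
Elements: {5}

Elements in neither A nor B (given U = {1, 2, 3, 5, 7, 8, 9, 11, 12, 13}): {5}


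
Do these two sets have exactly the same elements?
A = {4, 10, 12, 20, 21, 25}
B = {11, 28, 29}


Two sets are equal iff they have exactly the same elements.
A = {4, 10, 12, 20, 21, 25}
B = {11, 28, 29}
Differences: {4, 10, 11, 12, 20, 21, 25, 28, 29}
A ≠ B

No, A ≠ B


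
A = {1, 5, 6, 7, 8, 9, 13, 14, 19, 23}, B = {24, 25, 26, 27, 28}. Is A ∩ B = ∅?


Disjoint means A ∩ B = ∅.
A ∩ B = ∅
A ∩ B = ∅, so A and B are disjoint.

Yes, A and B are disjoint


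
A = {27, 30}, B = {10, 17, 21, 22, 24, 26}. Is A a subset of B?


A ⊆ B means every element of A is in B.
Elements in A not in B: {27, 30}
So A ⊄ B.

No, A ⊄ B


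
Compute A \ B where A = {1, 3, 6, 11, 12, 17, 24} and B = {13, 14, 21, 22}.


A \ B = elements in A but not in B
A = {1, 3, 6, 11, 12, 17, 24}
B = {13, 14, 21, 22}
Remove from A any elements in B
A \ B = {1, 3, 6, 11, 12, 17, 24}

A \ B = {1, 3, 6, 11, 12, 17, 24}


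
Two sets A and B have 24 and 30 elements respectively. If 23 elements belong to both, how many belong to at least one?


|A ∪ B| = |A| + |B| - |A ∩ B|
= 24 + 30 - 23
= 31

|A ∪ B| = 31


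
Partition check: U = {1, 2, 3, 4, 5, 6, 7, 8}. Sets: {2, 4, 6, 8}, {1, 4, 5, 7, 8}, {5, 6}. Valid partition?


A partition requires: (1) non-empty parts, (2) pairwise disjoint, (3) union = U
Parts: {2, 4, 6, 8}, {1, 4, 5, 7, 8}, {5, 6}
Union of parts: {1, 2, 4, 5, 6, 7, 8}
U = {1, 2, 3, 4, 5, 6, 7, 8}
All non-empty? True
Pairwise disjoint? False
Covers U? False

No, not a valid partition


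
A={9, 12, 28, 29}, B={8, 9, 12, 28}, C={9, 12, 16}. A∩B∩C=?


A ∩ B = {9, 12, 28}
(A ∩ B) ∩ C = {9, 12}

A ∩ B ∩ C = {9, 12}


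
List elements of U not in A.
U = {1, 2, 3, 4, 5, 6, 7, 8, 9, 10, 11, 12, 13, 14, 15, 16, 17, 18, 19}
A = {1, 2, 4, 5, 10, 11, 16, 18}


Aᶜ = U \ A = elements in U but not in A
U = {1, 2, 3, 4, 5, 6, 7, 8, 9, 10, 11, 12, 13, 14, 15, 16, 17, 18, 19}
A = {1, 2, 4, 5, 10, 11, 16, 18}
Aᶜ = {3, 6, 7, 8, 9, 12, 13, 14, 15, 17, 19}

Aᶜ = {3, 6, 7, 8, 9, 12, 13, 14, 15, 17, 19}


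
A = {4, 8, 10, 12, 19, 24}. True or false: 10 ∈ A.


A = {4, 8, 10, 12, 19, 24}
Checking if 10 is in A
10 is in A → True

10 ∈ A


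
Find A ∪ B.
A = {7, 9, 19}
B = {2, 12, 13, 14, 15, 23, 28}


A ∪ B = all elements in A or B (or both)
A = {7, 9, 19}
B = {2, 12, 13, 14, 15, 23, 28}
A ∪ B = {2, 7, 9, 12, 13, 14, 15, 19, 23, 28}

A ∪ B = {2, 7, 9, 12, 13, 14, 15, 19, 23, 28}


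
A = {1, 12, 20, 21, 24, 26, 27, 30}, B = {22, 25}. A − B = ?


A \ B = elements in A but not in B
A = {1, 12, 20, 21, 24, 26, 27, 30}
B = {22, 25}
Remove from A any elements in B
A \ B = {1, 12, 20, 21, 24, 26, 27, 30}

A \ B = {1, 12, 20, 21, 24, 26, 27, 30}


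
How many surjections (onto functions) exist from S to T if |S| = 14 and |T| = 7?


n = |S| = 14, k = |T| = 7. Surjections via inclusion-exclusion:
S(n,k) = Σ(-1)^i × C(k,i) × (k-i)^n, i=0 to k
i=0: (-1)^0×C(7,0)×7^14 = 678223072849
i=1: (-1)^1×C(7,1)×6^14 = -548549148672
i=2: (-1)^2×C(7,2)×5^14 = 128173828125
i=3: (-1)^3×C(7,3)×4^14 = -9395240960
i=4: (-1)^4×C(7,4)×3^14 = 167403915
i=5: (-1)^5×C(7,5)×2^14 = -344064
i=6: (-1)^6×C(7,6)×1^14 = 7
i=7: (-1)^7×C(7,7)×0^14 = 0
Total = 248619571200

Number of surjections = 248619571200


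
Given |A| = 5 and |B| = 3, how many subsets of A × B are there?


A relation from A to B is any subset of A × B.
|A × B| = 5 × 3 = 15
# relations = 2^|A × B| = 2^15 = 32768

Number of relations = 32768


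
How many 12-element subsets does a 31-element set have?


C(n,k) = n! / (k!(n-k)!)
C(31,12) = 31! / (12!19!)
= 141120525

C(31,12) = 141120525


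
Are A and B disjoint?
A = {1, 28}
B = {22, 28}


Disjoint means A ∩ B = ∅.
A ∩ B = {28}
A ∩ B ≠ ∅, so A and B are NOT disjoint.

No, A and B are not disjoint (A ∩ B = {28})


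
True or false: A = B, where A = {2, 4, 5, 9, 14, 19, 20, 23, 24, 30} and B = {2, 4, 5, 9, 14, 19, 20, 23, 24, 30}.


Two sets are equal iff they have exactly the same elements.
A = {2, 4, 5, 9, 14, 19, 20, 23, 24, 30}
B = {2, 4, 5, 9, 14, 19, 20, 23, 24, 30}
Same elements → A = B

Yes, A = B


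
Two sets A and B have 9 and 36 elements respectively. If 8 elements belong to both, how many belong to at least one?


|A ∪ B| = |A| + |B| - |A ∩ B|
= 9 + 36 - 8
= 37

|A ∪ B| = 37


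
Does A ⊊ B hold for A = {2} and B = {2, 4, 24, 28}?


A ⊂ B requires: A ⊆ B AND A ≠ B.
A ⊆ B? Yes
A = B? No
A ⊂ B: Yes (A is a proper subset of B)

Yes, A ⊂ B


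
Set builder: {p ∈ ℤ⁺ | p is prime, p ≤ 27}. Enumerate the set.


Checking each candidate:
Condition: primes ≤ 27
Result = {2, 3, 5, 7, 11, 13, 17, 19, 23}

{2, 3, 5, 7, 11, 13, 17, 19, 23}


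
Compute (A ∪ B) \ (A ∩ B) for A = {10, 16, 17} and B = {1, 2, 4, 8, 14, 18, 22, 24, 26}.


A △ B = (A \ B) ∪ (B \ A) = elements in exactly one of A or B
A \ B = {10, 16, 17}
B \ A = {1, 2, 4, 8, 14, 18, 22, 24, 26}
A △ B = {1, 2, 4, 8, 10, 14, 16, 17, 18, 22, 24, 26}

A △ B = {1, 2, 4, 8, 10, 14, 16, 17, 18, 22, 24, 26}


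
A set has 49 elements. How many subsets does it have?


Number of subsets = 2^n
= 2^49
= 562949953421312

|P(A)| = 562949953421312


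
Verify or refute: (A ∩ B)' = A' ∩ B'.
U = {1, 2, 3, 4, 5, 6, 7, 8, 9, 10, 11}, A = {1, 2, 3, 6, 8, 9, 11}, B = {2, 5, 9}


LHS: A ∩ B = {2, 9}
(A ∩ B)' = U \ (A ∩ B) = {1, 3, 4, 5, 6, 7, 8, 10, 11}
A' = {4, 5, 7, 10}, B' = {1, 3, 4, 6, 7, 8, 10, 11}
Claimed RHS: A' ∩ B' = {4, 7, 10}
Identity is INVALID: LHS = {1, 3, 4, 5, 6, 7, 8, 10, 11} but the RHS claimed here equals {4, 7, 10}. The correct form is (A ∩ B)' = A' ∪ B'.

Identity is invalid: (A ∩ B)' = {1, 3, 4, 5, 6, 7, 8, 10, 11} but A' ∩ B' = {4, 7, 10}. The correct De Morgan law is (A ∩ B)' = A' ∪ B'.


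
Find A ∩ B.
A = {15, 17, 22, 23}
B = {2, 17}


A ∩ B = elements in both A and B
A = {15, 17, 22, 23}
B = {2, 17}
A ∩ B = {17}

A ∩ B = {17}


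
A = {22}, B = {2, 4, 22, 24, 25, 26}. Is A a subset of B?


A ⊆ B means every element of A is in B.
All elements of A are in B.
So A ⊆ B.

Yes, A ⊆ B


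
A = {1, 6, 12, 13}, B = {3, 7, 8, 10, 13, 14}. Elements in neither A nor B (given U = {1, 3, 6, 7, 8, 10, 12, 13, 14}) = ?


A = {1, 6, 12, 13}
B = {3, 7, 8, 10, 13, 14}
Region: in neither A nor B (given U = {1, 3, 6, 7, 8, 10, 12, 13, 14})
Elements: ∅

Elements in neither A nor B (given U = {1, 3, 6, 7, 8, 10, 12, 13, 14}): ∅


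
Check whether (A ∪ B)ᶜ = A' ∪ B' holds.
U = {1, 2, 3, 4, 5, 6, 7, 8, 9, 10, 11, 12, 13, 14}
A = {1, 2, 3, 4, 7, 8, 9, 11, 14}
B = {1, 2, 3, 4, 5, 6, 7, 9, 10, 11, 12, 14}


LHS: A ∪ B = {1, 2, 3, 4, 5, 6, 7, 8, 9, 10, 11, 12, 14}
(A ∪ B)' = U \ (A ∪ B) = {13}
A' = {5, 6, 10, 12, 13}, B' = {8, 13}
Claimed RHS: A' ∪ B' = {5, 6, 8, 10, 12, 13}
Identity is INVALID: LHS = {13} but the RHS claimed here equals {5, 6, 8, 10, 12, 13}. The correct form is (A ∪ B)' = A' ∩ B'.

Identity is invalid: (A ∪ B)' = {13} but A' ∪ B' = {5, 6, 8, 10, 12, 13}. The correct De Morgan law is (A ∪ B)' = A' ∩ B'.


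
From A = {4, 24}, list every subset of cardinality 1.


|A| = 2, so A has C(2,1) = 2 subsets of size 1.
Enumerate by choosing 1 elements from A at a time:
{4}, {24}

1-element subsets (2 total): {4}, {24}


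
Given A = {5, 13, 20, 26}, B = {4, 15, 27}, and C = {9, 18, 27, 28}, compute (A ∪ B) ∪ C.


A ∪ B = {4, 5, 13, 15, 20, 26, 27}
(A ∪ B) ∪ C = {4, 5, 9, 13, 15, 18, 20, 26, 27, 28}

A ∪ B ∪ C = {4, 5, 9, 13, 15, 18, 20, 26, 27, 28}


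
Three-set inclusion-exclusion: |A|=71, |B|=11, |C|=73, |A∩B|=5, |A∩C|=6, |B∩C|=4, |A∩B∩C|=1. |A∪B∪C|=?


|A∪B∪C| = |A|+|B|+|C| - |A∩B|-|A∩C|-|B∩C| + |A∩B∩C|
= 71+11+73 - 5-6-4 + 1
= 155 - 15 + 1
= 141

|A ∪ B ∪ C| = 141


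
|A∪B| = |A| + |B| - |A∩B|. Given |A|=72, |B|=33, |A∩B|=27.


|A ∪ B| = |A| + |B| - |A ∩ B|
= 72 + 33 - 27
= 78

|A ∪ B| = 78


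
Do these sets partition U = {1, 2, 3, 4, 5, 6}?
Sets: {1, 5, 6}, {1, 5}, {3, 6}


A partition requires: (1) non-empty parts, (2) pairwise disjoint, (3) union = U
Parts: {1, 5, 6}, {1, 5}, {3, 6}
Union of parts: {1, 3, 5, 6}
U = {1, 2, 3, 4, 5, 6}
All non-empty? True
Pairwise disjoint? False
Covers U? False

No, not a valid partition


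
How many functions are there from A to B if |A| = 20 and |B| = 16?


Each of |A| = 20 inputs maps to any of |B| = 16 outputs.
# functions = |B|^|A| = 16^20
= 1208925819614629174706176

Number of functions = 1208925819614629174706176


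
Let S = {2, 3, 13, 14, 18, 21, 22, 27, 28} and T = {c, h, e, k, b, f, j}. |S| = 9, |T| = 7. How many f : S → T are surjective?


n = |S| = 9, k = |T| = 7. Surjections via inclusion-exclusion:
S(n,k) = Σ(-1)^i × C(k,i) × (k-i)^n, i=0 to k
i=0: (-1)^0×C(7,0)×7^9 = 40353607
i=1: (-1)^1×C(7,1)×6^9 = -70543872
i=2: (-1)^2×C(7,2)×5^9 = 41015625
i=3: (-1)^3×C(7,3)×4^9 = -9175040
i=4: (-1)^4×C(7,4)×3^9 = 688905
i=5: (-1)^5×C(7,5)×2^9 = -10752
i=6: (-1)^6×C(7,6)×1^9 = 7
i=7: (-1)^7×C(7,7)×0^9 = 0
Total = 2328480

Number of surjections = 2328480


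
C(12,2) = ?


C(n,k) = n! / (k!(n-k)!)
C(12,2) = 12! / (2!10!)
= 66

C(12,2) = 66


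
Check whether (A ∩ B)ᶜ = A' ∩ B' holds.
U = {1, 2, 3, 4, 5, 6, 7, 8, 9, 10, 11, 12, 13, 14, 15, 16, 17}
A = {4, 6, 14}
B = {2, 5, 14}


LHS: A ∩ B = {14}
(A ∩ B)' = U \ (A ∩ B) = {1, 2, 3, 4, 5, 6, 7, 8, 9, 10, 11, 12, 13, 15, 16, 17}
A' = {1, 2, 3, 5, 7, 8, 9, 10, 11, 12, 13, 15, 16, 17}, B' = {1, 3, 4, 6, 7, 8, 9, 10, 11, 12, 13, 15, 16, 17}
Claimed RHS: A' ∩ B' = {1, 3, 7, 8, 9, 10, 11, 12, 13, 15, 16, 17}
Identity is INVALID: LHS = {1, 2, 3, 4, 5, 6, 7, 8, 9, 10, 11, 12, 13, 15, 16, 17} but the RHS claimed here equals {1, 3, 7, 8, 9, 10, 11, 12, 13, 15, 16, 17}. The correct form is (A ∩ B)' = A' ∪ B'.

Identity is invalid: (A ∩ B)' = {1, 2, 3, 4, 5, 6, 7, 8, 9, 10, 11, 12, 13, 15, 16, 17} but A' ∩ B' = {1, 3, 7, 8, 9, 10, 11, 12, 13, 15, 16, 17}. The correct De Morgan law is (A ∩ B)' = A' ∪ B'.


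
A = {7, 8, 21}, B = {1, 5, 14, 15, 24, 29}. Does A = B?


Two sets are equal iff they have exactly the same elements.
A = {7, 8, 21}
B = {1, 5, 14, 15, 24, 29}
Differences: {1, 5, 7, 8, 14, 15, 21, 24, 29}
A ≠ B

No, A ≠ B


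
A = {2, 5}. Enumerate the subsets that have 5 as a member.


A subset of A contains 5 iff the remaining 1 elements form any subset of A \ {5}.
Count: 2^(n-1) = 2^1 = 2
Subsets containing 5: {5}, {2, 5}

Subsets containing 5 (2 total): {5}, {2, 5}


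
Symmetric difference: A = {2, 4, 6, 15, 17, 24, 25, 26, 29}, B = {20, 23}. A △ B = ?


A △ B = (A \ B) ∪ (B \ A) = elements in exactly one of A or B
A \ B = {2, 4, 6, 15, 17, 24, 25, 26, 29}
B \ A = {20, 23}
A △ B = {2, 4, 6, 15, 17, 20, 23, 24, 25, 26, 29}

A △ B = {2, 4, 6, 15, 17, 20, 23, 24, 25, 26, 29}


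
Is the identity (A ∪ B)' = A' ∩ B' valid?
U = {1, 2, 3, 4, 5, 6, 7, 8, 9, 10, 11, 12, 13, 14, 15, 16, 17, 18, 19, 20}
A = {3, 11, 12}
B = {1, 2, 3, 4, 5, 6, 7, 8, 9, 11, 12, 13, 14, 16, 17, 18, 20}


LHS: A ∪ B = {1, 2, 3, 4, 5, 6, 7, 8, 9, 11, 12, 13, 14, 16, 17, 18, 20}
(A ∪ B)' = U \ (A ∪ B) = {10, 15, 19}
A' = {1, 2, 4, 5, 6, 7, 8, 9, 10, 13, 14, 15, 16, 17, 18, 19, 20}, B' = {10, 15, 19}
Claimed RHS: A' ∩ B' = {10, 15, 19}
Identity is VALID: LHS = RHS = {10, 15, 19} ✓

Identity is valid. (A ∪ B)' = A' ∩ B' = {10, 15, 19}


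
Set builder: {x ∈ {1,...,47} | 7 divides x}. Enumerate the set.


Checking each candidate:
Condition: multiples of 7 in {1,...,47}
Result = {7, 14, 21, 28, 35, 42}

{7, 14, 21, 28, 35, 42}


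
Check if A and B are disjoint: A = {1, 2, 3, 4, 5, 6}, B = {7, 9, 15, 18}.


Disjoint means A ∩ B = ∅.
A ∩ B = ∅
A ∩ B = ∅, so A and B are disjoint.

Yes, A and B are disjoint


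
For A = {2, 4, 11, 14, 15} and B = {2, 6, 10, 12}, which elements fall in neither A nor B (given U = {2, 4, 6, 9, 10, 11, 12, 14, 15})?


A = {2, 4, 11, 14, 15}
B = {2, 6, 10, 12}
Region: in neither A nor B (given U = {2, 4, 6, 9, 10, 11, 12, 14, 15})
Elements: {9}

Elements in neither A nor B (given U = {2, 4, 6, 9, 10, 11, 12, 14, 15}): {9}


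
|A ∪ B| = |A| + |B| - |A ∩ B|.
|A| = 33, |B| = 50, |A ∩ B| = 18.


|A ∪ B| = |A| + |B| - |A ∩ B|
= 33 + 50 - 18
= 65

|A ∪ B| = 65


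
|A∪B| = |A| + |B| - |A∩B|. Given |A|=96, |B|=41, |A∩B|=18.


|A ∪ B| = |A| + |B| - |A ∩ B|
= 96 + 41 - 18
= 119

|A ∪ B| = 119


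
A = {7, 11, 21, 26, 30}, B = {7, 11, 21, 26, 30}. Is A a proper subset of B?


A ⊂ B requires: A ⊆ B AND A ≠ B.
A ⊆ B? Yes
A = B? Yes
A = B, so A is not a PROPER subset.

No, A is not a proper subset of B


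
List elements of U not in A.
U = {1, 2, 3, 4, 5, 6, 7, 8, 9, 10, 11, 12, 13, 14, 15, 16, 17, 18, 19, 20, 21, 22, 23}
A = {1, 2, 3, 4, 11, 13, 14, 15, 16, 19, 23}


Aᶜ = U \ A = elements in U but not in A
U = {1, 2, 3, 4, 5, 6, 7, 8, 9, 10, 11, 12, 13, 14, 15, 16, 17, 18, 19, 20, 21, 22, 23}
A = {1, 2, 3, 4, 11, 13, 14, 15, 16, 19, 23}
Aᶜ = {5, 6, 7, 8, 9, 10, 12, 17, 18, 20, 21, 22}

Aᶜ = {5, 6, 7, 8, 9, 10, 12, 17, 18, 20, 21, 22}


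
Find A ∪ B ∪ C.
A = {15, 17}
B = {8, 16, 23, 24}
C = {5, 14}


A ∪ B = {8, 15, 16, 17, 23, 24}
(A ∪ B) ∪ C = {5, 8, 14, 15, 16, 17, 23, 24}

A ∪ B ∪ C = {5, 8, 14, 15, 16, 17, 23, 24}


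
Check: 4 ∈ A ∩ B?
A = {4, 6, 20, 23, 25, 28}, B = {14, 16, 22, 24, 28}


A = {4, 6, 20, 23, 25, 28}, B = {14, 16, 22, 24, 28}
A ∩ B = elements in both A and B
A ∩ B = {28}
Checking if 4 ∈ A ∩ B
4 is not in A ∩ B → False

4 ∉ A ∩ B


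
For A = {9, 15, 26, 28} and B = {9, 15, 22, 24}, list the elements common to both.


A ∩ B = elements in both A and B
A = {9, 15, 26, 28}
B = {9, 15, 22, 24}
A ∩ B = {9, 15}

A ∩ B = {9, 15}


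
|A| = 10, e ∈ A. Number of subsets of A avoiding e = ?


Subsets of A avoiding e are subsets of A \ {e}, which has 9 elements.
Count = 2^(n-1) = 2^9
= 512

Number of subsets avoiding e = 512


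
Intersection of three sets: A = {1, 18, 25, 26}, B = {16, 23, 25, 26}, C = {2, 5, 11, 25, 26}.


A ∩ B = {25, 26}
(A ∩ B) ∩ C = {25, 26}

A ∩ B ∩ C = {25, 26}


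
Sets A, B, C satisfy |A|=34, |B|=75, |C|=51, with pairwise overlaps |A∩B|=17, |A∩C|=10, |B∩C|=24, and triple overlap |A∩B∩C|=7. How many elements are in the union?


|A∪B∪C| = |A|+|B|+|C| - |A∩B|-|A∩C|-|B∩C| + |A∩B∩C|
= 34+75+51 - 17-10-24 + 7
= 160 - 51 + 7
= 116

|A ∪ B ∪ C| = 116


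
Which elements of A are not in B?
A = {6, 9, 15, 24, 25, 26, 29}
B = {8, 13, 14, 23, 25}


A \ B = elements in A but not in B
A = {6, 9, 15, 24, 25, 26, 29}
B = {8, 13, 14, 23, 25}
Remove from A any elements in B
A \ B = {6, 9, 15, 24, 26, 29}

A \ B = {6, 9, 15, 24, 26, 29}


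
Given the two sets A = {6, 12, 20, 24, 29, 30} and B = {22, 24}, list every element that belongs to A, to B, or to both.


A ∪ B = all elements in A or B (or both)
A = {6, 12, 20, 24, 29, 30}
B = {22, 24}
A ∪ B = {6, 12, 20, 22, 24, 29, 30}

A ∪ B = {6, 12, 20, 22, 24, 29, 30}


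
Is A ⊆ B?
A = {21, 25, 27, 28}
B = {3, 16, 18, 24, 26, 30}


A ⊆ B means every element of A is in B.
Elements in A not in B: {21, 25, 27, 28}
So A ⊄ B.

No, A ⊄ B


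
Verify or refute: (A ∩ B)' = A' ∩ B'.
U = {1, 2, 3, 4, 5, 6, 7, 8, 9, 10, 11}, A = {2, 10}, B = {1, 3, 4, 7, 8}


LHS: A ∩ B = ∅
(A ∩ B)' = U \ (A ∩ B) = {1, 2, 3, 4, 5, 6, 7, 8, 9, 10, 11}
A' = {1, 3, 4, 5, 6, 7, 8, 9, 11}, B' = {2, 5, 6, 9, 10, 11}
Claimed RHS: A' ∩ B' = {5, 6, 9, 11}
Identity is INVALID: LHS = {1, 2, 3, 4, 5, 6, 7, 8, 9, 10, 11} but the RHS claimed here equals {5, 6, 9, 11}. The correct form is (A ∩ B)' = A' ∪ B'.

Identity is invalid: (A ∩ B)' = {1, 2, 3, 4, 5, 6, 7, 8, 9, 10, 11} but A' ∩ B' = {5, 6, 9, 11}. The correct De Morgan law is (A ∩ B)' = A' ∪ B'.


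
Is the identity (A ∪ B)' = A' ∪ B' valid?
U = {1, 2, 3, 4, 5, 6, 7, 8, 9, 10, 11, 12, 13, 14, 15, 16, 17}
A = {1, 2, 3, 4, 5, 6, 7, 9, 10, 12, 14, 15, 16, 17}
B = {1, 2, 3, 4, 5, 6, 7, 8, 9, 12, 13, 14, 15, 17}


LHS: A ∪ B = {1, 2, 3, 4, 5, 6, 7, 8, 9, 10, 12, 13, 14, 15, 16, 17}
(A ∪ B)' = U \ (A ∪ B) = {11}
A' = {8, 11, 13}, B' = {10, 11, 16}
Claimed RHS: A' ∪ B' = {8, 10, 11, 13, 16}
Identity is INVALID: LHS = {11} but the RHS claimed here equals {8, 10, 11, 13, 16}. The correct form is (A ∪ B)' = A' ∩ B'.

Identity is invalid: (A ∪ B)' = {11} but A' ∪ B' = {8, 10, 11, 13, 16}. The correct De Morgan law is (A ∪ B)' = A' ∩ B'.


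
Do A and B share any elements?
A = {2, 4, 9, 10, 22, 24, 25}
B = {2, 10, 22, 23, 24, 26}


Disjoint means A ∩ B = ∅.
A ∩ B = {2, 10, 22, 24}
A ∩ B ≠ ∅, so A and B are NOT disjoint.

Yes — A and B share the element(s) of A ∩ B = {2, 10, 22, 24}, so they are not disjoint


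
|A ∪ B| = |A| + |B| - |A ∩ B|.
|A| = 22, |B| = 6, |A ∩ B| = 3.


|A ∪ B| = |A| + |B| - |A ∩ B|
= 22 + 6 - 3
= 25

|A ∪ B| = 25


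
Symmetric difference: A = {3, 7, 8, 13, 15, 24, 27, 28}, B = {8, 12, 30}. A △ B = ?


A △ B = (A \ B) ∪ (B \ A) = elements in exactly one of A or B
A \ B = {3, 7, 13, 15, 24, 27, 28}
B \ A = {12, 30}
A △ B = {3, 7, 12, 13, 15, 24, 27, 28, 30}

A △ B = {3, 7, 12, 13, 15, 24, 27, 28, 30}


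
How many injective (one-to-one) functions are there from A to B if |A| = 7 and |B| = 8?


An injection sends each of |A| = 7 inputs to a distinct output in B.
# injections = |B|·(|B|-1)·…·(|B|-|A|+1) = 8! / (8 - 7)!
= 8 × 7 × 6 × 5 × 4 × 3 × 2
= 40320

Number of injections = 40320


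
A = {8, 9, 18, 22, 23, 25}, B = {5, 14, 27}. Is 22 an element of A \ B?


A = {8, 9, 18, 22, 23, 25}, B = {5, 14, 27}
A \ B = elements in A but not in B
A \ B = {8, 9, 18, 22, 23, 25}
Checking if 22 ∈ A \ B
22 is in A \ B → True

22 ∈ A \ B


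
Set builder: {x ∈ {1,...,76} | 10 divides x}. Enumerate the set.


Checking each candidate:
Condition: multiples of 10 in {1,...,76}
Result = {10, 20, 30, 40, 50, 60, 70}

{10, 20, 30, 40, 50, 60, 70}


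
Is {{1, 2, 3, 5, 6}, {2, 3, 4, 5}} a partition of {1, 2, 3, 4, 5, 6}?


A partition requires: (1) non-empty parts, (2) pairwise disjoint, (3) union = U
Parts: {1, 2, 3, 5, 6}, {2, 3, 4, 5}
Union of parts: {1, 2, 3, 4, 5, 6}
U = {1, 2, 3, 4, 5, 6}
All non-empty? True
Pairwise disjoint? False
Covers U? True

No, not a valid partition


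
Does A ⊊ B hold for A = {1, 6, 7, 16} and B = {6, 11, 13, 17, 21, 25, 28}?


A ⊂ B requires: A ⊆ B AND A ≠ B.
A ⊆ B? No
A ⊄ B, so A is not a proper subset.

No, A is not a proper subset of B


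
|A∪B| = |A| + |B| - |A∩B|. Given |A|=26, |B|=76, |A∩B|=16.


|A ∪ B| = |A| + |B| - |A ∩ B|
= 26 + 76 - 16
= 86

|A ∪ B| = 86


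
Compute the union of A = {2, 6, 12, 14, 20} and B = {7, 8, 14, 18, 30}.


A ∪ B = all elements in A or B (or both)
A = {2, 6, 12, 14, 20}
B = {7, 8, 14, 18, 30}
A ∪ B = {2, 6, 7, 8, 12, 14, 18, 20, 30}

A ∪ B = {2, 6, 7, 8, 12, 14, 18, 20, 30}


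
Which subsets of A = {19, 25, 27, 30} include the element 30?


A subset of A contains 30 iff the remaining 3 elements form any subset of A \ {30}.
Count: 2^(n-1) = 2^3 = 8
Subsets containing 30: {30}, {19, 30}, {25, 30}, {27, 30}, {19, 25, 30}, {19, 27, 30}, {25, 27, 30}, {19, 25, 27, 30}

Subsets containing 30 (8 total): {30}, {19, 30}, {25, 30}, {27, 30}, {19, 25, 30}, {19, 27, 30}, {25, 27, 30}, {19, 25, 27, 30}


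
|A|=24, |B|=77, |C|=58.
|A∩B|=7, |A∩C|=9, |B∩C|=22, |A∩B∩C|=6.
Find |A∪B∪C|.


|A∪B∪C| = |A|+|B|+|C| - |A∩B|-|A∩C|-|B∩C| + |A∩B∩C|
= 24+77+58 - 7-9-22 + 6
= 159 - 38 + 6
= 127

|A ∪ B ∪ C| = 127


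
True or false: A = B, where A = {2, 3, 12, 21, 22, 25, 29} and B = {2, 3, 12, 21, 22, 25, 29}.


Two sets are equal iff they have exactly the same elements.
A = {2, 3, 12, 21, 22, 25, 29}
B = {2, 3, 12, 21, 22, 25, 29}
Same elements → A = B

Yes, A = B


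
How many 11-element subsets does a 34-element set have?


C(n,k) = n! / (k!(n-k)!)
C(34,11) = 34! / (11!23!)
= 286097760

C(34,11) = 286097760


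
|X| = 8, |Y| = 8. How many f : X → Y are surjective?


n = |X| = 8, k = |Y| = 8. Surjections via inclusion-exclusion:
S(n,k) = Σ(-1)^i × C(k,i) × (k-i)^n, i=0 to k
i=0: (-1)^0×C(8,0)×8^8 = 16777216
i=1: (-1)^1×C(8,1)×7^8 = -46118408
i=2: (-1)^2×C(8,2)×6^8 = 47029248
i=3: (-1)^3×C(8,3)×5^8 = -21875000
i=4: (-1)^4×C(8,4)×4^8 = 4587520
i=5: (-1)^5×C(8,5)×3^8 = -367416
i=6: (-1)^6×C(8,6)×2^8 = 7168
i=7: (-1)^7×C(8,7)×1^8 = -8
i=8: (-1)^8×C(8,8)×0^8 = 0
Total = 40320

Number of surjections = 40320


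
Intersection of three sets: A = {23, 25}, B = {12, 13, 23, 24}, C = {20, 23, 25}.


A ∩ B = {23}
(A ∩ B) ∩ C = {23}

A ∩ B ∩ C = {23}


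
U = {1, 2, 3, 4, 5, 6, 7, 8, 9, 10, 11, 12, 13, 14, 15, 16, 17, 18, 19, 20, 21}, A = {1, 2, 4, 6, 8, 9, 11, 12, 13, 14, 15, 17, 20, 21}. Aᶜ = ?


Aᶜ = U \ A = elements in U but not in A
U = {1, 2, 3, 4, 5, 6, 7, 8, 9, 10, 11, 12, 13, 14, 15, 16, 17, 18, 19, 20, 21}
A = {1, 2, 4, 6, 8, 9, 11, 12, 13, 14, 15, 17, 20, 21}
Aᶜ = {3, 5, 7, 10, 16, 18, 19}

Aᶜ = {3, 5, 7, 10, 16, 18, 19}


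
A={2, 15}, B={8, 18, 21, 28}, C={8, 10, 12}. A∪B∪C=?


A ∪ B = {2, 8, 15, 18, 21, 28}
(A ∪ B) ∪ C = {2, 8, 10, 12, 15, 18, 21, 28}

A ∪ B ∪ C = {2, 8, 10, 12, 15, 18, 21, 28}


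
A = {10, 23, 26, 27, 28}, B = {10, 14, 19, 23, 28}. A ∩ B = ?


A ∩ B = elements in both A and B
A = {10, 23, 26, 27, 28}
B = {10, 14, 19, 23, 28}
A ∩ B = {10, 23, 28}

A ∩ B = {10, 23, 28}


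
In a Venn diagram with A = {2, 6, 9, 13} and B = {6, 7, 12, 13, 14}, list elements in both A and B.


A = {2, 6, 9, 13}
B = {6, 7, 12, 13, 14}
Region: in both A and B
Elements: {6, 13}

Elements in both A and B: {6, 13}
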